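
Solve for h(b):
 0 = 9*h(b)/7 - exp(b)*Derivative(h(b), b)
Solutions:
 h(b) = C1*exp(-9*exp(-b)/7)


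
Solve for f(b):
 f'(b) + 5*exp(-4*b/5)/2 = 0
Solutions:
 f(b) = C1 + 25*exp(-4*b/5)/8


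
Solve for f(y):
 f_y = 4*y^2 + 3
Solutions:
 f(y) = C1 + 4*y^3/3 + 3*y


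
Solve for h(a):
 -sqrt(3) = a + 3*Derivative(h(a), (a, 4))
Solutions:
 h(a) = C1 + C2*a + C3*a^2 + C4*a^3 - a^5/360 - sqrt(3)*a^4/72


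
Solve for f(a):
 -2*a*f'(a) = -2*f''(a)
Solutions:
 f(a) = C1 + C2*erfi(sqrt(2)*a/2)


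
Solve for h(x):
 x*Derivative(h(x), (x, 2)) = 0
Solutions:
 h(x) = C1 + C2*x


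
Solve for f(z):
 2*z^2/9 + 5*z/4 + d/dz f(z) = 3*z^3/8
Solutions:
 f(z) = C1 + 3*z^4/32 - 2*z^3/27 - 5*z^2/8


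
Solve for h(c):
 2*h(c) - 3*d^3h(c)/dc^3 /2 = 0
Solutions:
 h(c) = C3*exp(6^(2/3)*c/3) + (C1*sin(2^(2/3)*3^(1/6)*c/2) + C2*cos(2^(2/3)*3^(1/6)*c/2))*exp(-6^(2/3)*c/6)


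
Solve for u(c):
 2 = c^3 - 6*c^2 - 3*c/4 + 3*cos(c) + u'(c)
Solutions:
 u(c) = C1 - c^4/4 + 2*c^3 + 3*c^2/8 + 2*c - 3*sin(c)


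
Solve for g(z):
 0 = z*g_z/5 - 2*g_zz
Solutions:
 g(z) = C1 + C2*erfi(sqrt(5)*z/10)


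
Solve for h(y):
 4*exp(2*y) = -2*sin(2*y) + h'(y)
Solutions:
 h(y) = C1 + 2*exp(2*y) - cos(2*y)


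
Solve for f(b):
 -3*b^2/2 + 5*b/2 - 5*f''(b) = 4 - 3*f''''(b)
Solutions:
 f(b) = C1 + C2*b + C3*exp(-sqrt(15)*b/3) + C4*exp(sqrt(15)*b/3) - b^4/40 + b^3/12 - 29*b^2/50


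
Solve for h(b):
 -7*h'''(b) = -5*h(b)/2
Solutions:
 h(b) = C3*exp(14^(2/3)*5^(1/3)*b/14) + (C1*sin(14^(2/3)*sqrt(3)*5^(1/3)*b/28) + C2*cos(14^(2/3)*sqrt(3)*5^(1/3)*b/28))*exp(-14^(2/3)*5^(1/3)*b/28)


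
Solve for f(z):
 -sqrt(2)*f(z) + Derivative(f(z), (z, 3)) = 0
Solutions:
 f(z) = C3*exp(2^(1/6)*z) + (C1*sin(2^(1/6)*sqrt(3)*z/2) + C2*cos(2^(1/6)*sqrt(3)*z/2))*exp(-2^(1/6)*z/2)


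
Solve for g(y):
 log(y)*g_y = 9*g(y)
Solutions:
 g(y) = C1*exp(9*li(y))


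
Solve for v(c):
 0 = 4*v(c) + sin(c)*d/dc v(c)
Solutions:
 v(c) = C1*(cos(c)^2 + 2*cos(c) + 1)/(cos(c)^2 - 2*cos(c) + 1)


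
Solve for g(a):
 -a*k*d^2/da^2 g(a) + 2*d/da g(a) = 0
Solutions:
 g(a) = C1 + a^(((re(k) + 2)*re(k) + im(k)^2)/(re(k)^2 + im(k)^2))*(C2*sin(2*log(a)*Abs(im(k))/(re(k)^2 + im(k)^2)) + C3*cos(2*log(a)*im(k)/(re(k)^2 + im(k)^2)))


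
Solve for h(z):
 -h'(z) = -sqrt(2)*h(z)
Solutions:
 h(z) = C1*exp(sqrt(2)*z)


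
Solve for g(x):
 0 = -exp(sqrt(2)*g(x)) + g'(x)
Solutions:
 g(x) = sqrt(2)*(2*log(-1/(C1 + x)) - log(2))/4


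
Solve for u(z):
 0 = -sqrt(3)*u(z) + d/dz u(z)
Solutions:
 u(z) = C1*exp(sqrt(3)*z)


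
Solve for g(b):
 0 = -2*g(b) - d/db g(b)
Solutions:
 g(b) = C1*exp(-2*b)


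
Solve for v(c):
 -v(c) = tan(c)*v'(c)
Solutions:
 v(c) = C1/sin(c)


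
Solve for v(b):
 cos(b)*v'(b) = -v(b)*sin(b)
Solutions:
 v(b) = C1*cos(b)


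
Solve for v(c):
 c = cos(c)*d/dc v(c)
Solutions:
 v(c) = C1 + Integral(c/cos(c), c)


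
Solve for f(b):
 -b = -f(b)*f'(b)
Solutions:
 f(b) = -sqrt(C1 + b^2)
 f(b) = sqrt(C1 + b^2)


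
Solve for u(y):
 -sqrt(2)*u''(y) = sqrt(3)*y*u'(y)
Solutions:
 u(y) = C1 + C2*erf(6^(1/4)*y/2)


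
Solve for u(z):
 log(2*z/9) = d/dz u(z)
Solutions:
 u(z) = C1 + z*log(z) + z*log(2/9) - z


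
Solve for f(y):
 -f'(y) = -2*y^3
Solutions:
 f(y) = C1 + y^4/2


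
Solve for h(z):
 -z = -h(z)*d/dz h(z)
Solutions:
 h(z) = -sqrt(C1 + z^2)
 h(z) = sqrt(C1 + z^2)


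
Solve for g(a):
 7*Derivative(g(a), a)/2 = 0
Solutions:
 g(a) = C1


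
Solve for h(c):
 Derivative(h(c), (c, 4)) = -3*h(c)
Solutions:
 h(c) = (C1*sin(sqrt(2)*3^(1/4)*c/2) + C2*cos(sqrt(2)*3^(1/4)*c/2))*exp(-sqrt(2)*3^(1/4)*c/2) + (C3*sin(sqrt(2)*3^(1/4)*c/2) + C4*cos(sqrt(2)*3^(1/4)*c/2))*exp(sqrt(2)*3^(1/4)*c/2)


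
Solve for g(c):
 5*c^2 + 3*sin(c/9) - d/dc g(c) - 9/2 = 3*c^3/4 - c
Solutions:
 g(c) = C1 - 3*c^4/16 + 5*c^3/3 + c^2/2 - 9*c/2 - 27*cos(c/9)


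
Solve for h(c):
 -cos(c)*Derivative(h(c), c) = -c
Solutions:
 h(c) = C1 + Integral(c/cos(c), c)


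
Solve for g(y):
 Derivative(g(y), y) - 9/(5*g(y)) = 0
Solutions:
 g(y) = -sqrt(C1 + 90*y)/5
 g(y) = sqrt(C1 + 90*y)/5


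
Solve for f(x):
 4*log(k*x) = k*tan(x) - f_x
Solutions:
 f(x) = C1 - k*log(cos(x)) - 4*x*log(k*x) + 4*x


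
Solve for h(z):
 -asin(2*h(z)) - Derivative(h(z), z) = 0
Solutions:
 Integral(1/asin(2*_y), (_y, h(z))) = C1 - z


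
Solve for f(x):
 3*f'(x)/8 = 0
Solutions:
 f(x) = C1


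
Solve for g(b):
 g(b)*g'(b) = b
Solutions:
 g(b) = -sqrt(C1 + b^2)
 g(b) = sqrt(C1 + b^2)


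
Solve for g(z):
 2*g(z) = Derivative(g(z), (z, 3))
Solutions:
 g(z) = C3*exp(2^(1/3)*z) + (C1*sin(2^(1/3)*sqrt(3)*z/2) + C2*cos(2^(1/3)*sqrt(3)*z/2))*exp(-2^(1/3)*z/2)


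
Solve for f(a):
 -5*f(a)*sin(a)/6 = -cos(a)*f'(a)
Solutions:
 f(a) = C1/cos(a)^(5/6)


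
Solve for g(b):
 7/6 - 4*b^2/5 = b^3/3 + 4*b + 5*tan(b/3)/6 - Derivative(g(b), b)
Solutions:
 g(b) = C1 + b^4/12 + 4*b^3/15 + 2*b^2 - 7*b/6 - 5*log(cos(b/3))/2


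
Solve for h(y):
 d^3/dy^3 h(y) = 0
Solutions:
 h(y) = C1 + C2*y + C3*y^2


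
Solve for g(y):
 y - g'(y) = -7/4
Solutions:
 g(y) = C1 + y^2/2 + 7*y/4


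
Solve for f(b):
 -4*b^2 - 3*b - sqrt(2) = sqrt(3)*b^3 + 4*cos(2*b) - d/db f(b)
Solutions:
 f(b) = C1 + sqrt(3)*b^4/4 + 4*b^3/3 + 3*b^2/2 + sqrt(2)*b + 2*sin(2*b)


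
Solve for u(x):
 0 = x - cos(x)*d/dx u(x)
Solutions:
 u(x) = C1 + Integral(x/cos(x), x)


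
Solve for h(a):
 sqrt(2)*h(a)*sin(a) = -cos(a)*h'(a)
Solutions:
 h(a) = C1*cos(a)^(sqrt(2))


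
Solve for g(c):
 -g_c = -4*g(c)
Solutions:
 g(c) = C1*exp(4*c)


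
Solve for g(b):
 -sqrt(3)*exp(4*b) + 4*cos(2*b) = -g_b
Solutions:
 g(b) = C1 + sqrt(3)*exp(4*b)/4 - 2*sin(2*b)


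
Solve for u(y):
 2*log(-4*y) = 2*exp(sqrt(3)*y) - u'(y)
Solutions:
 u(y) = C1 - 2*y*log(-y) + 2*y*(1 - 2*log(2)) + 2*sqrt(3)*exp(sqrt(3)*y)/3


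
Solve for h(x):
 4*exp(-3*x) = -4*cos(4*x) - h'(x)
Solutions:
 h(x) = C1 - sin(4*x) + 4*exp(-3*x)/3


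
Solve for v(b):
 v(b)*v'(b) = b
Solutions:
 v(b) = -sqrt(C1 + b^2)
 v(b) = sqrt(C1 + b^2)


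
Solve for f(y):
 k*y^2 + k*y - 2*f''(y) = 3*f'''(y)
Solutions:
 f(y) = C1 + C2*y + C3*exp(-2*y/3) + k*y^4/24 - k*y^3/6 + 3*k*y^2/4


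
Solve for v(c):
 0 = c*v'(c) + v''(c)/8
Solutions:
 v(c) = C1 + C2*erf(2*c)


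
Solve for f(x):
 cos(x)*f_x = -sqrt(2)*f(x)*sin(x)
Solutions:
 f(x) = C1*cos(x)^(sqrt(2))


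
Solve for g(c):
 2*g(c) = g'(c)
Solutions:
 g(c) = C1*exp(2*c)


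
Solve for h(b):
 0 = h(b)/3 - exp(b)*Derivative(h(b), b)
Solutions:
 h(b) = C1*exp(-exp(-b)/3)


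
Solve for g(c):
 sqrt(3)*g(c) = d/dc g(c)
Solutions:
 g(c) = C1*exp(sqrt(3)*c)


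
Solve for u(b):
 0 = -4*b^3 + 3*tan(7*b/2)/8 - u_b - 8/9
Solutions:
 u(b) = C1 - b^4 - 8*b/9 - 3*log(cos(7*b/2))/28


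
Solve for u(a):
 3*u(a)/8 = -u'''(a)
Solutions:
 u(a) = C3*exp(-3^(1/3)*a/2) + (C1*sin(3^(5/6)*a/4) + C2*cos(3^(5/6)*a/4))*exp(3^(1/3)*a/4)


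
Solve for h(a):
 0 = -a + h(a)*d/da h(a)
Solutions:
 h(a) = -sqrt(C1 + a^2)
 h(a) = sqrt(C1 + a^2)


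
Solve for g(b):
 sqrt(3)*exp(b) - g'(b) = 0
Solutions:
 g(b) = C1 + sqrt(3)*exp(b)


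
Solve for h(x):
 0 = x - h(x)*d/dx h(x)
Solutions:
 h(x) = -sqrt(C1 + x^2)
 h(x) = sqrt(C1 + x^2)


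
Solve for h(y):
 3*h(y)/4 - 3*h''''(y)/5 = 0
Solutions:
 h(y) = C1*exp(-sqrt(2)*5^(1/4)*y/2) + C2*exp(sqrt(2)*5^(1/4)*y/2) + C3*sin(sqrt(2)*5^(1/4)*y/2) + C4*cos(sqrt(2)*5^(1/4)*y/2)


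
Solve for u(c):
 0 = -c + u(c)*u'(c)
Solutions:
 u(c) = -sqrt(C1 + c^2)
 u(c) = sqrt(C1 + c^2)


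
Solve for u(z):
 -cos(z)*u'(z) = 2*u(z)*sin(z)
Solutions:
 u(z) = C1*cos(z)^2


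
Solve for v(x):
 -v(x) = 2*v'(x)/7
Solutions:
 v(x) = C1*exp(-7*x/2)


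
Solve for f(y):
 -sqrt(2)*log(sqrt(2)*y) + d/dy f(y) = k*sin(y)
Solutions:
 f(y) = C1 - k*cos(y) + sqrt(2)*y*(log(y) - 1) + sqrt(2)*y*log(2)/2


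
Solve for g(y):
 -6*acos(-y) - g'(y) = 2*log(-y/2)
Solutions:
 g(y) = C1 - 2*y*log(-y) - 6*y*acos(-y) + 2*y*log(2) + 2*y - 6*sqrt(1 - y^2)


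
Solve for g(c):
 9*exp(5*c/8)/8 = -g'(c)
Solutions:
 g(c) = C1 - 9*exp(5*c/8)/5


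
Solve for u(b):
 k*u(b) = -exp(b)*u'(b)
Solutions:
 u(b) = C1*exp(k*exp(-b))


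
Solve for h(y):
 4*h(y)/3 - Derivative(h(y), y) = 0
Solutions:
 h(y) = C1*exp(4*y/3)


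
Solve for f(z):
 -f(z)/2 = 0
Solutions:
 f(z) = 0


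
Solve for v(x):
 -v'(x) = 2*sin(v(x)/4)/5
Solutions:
 2*x/5 + 2*log(cos(v(x)/4) - 1) - 2*log(cos(v(x)/4) + 1) = C1


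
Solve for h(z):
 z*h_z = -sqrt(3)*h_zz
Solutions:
 h(z) = C1 + C2*erf(sqrt(2)*3^(3/4)*z/6)


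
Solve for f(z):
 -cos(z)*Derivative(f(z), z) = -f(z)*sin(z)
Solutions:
 f(z) = C1/cos(z)


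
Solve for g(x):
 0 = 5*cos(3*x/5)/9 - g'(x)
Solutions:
 g(x) = C1 + 25*sin(3*x/5)/27


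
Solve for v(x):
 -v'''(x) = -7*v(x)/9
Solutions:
 v(x) = C3*exp(21^(1/3)*x/3) + (C1*sin(3^(5/6)*7^(1/3)*x/6) + C2*cos(3^(5/6)*7^(1/3)*x/6))*exp(-21^(1/3)*x/6)


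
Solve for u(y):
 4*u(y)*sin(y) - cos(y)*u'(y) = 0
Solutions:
 u(y) = C1/cos(y)^4


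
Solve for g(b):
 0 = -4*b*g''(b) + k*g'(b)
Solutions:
 g(b) = C1 + b^(re(k)/4 + 1)*(C2*sin(log(b)*Abs(im(k))/4) + C3*cos(log(b)*im(k)/4))


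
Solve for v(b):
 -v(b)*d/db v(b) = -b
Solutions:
 v(b) = -sqrt(C1 + b^2)
 v(b) = sqrt(C1 + b^2)


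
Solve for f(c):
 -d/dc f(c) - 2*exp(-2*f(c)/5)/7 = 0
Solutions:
 f(c) = 5*log(-sqrt(C1 - 2*c)) - 5*log(35) + 5*log(70)/2
 f(c) = 5*log(C1 - 2*c)/2 - 5*log(35) + 5*log(70)/2


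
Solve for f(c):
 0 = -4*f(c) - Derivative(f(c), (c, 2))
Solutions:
 f(c) = C1*sin(2*c) + C2*cos(2*c)


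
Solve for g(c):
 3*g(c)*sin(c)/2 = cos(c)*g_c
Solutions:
 g(c) = C1/cos(c)^(3/2)


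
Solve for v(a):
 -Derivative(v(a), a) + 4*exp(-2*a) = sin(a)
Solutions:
 v(a) = C1 + cos(a) - 2*exp(-2*a)


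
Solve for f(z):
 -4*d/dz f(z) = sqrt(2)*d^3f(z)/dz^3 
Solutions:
 f(z) = C1 + C2*sin(2^(3/4)*z) + C3*cos(2^(3/4)*z)


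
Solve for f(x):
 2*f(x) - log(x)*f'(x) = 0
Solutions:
 f(x) = C1*exp(2*li(x))


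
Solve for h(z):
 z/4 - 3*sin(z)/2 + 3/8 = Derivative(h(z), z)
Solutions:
 h(z) = C1 + z^2/8 + 3*z/8 + 3*cos(z)/2


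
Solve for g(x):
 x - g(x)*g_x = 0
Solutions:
 g(x) = -sqrt(C1 + x^2)
 g(x) = sqrt(C1 + x^2)


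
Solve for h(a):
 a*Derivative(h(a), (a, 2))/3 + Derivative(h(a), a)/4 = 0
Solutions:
 h(a) = C1 + C2*a^(1/4)


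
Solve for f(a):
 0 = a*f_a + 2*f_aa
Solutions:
 f(a) = C1 + C2*erf(a/2)


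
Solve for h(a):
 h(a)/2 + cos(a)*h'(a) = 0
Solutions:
 h(a) = C1*(sin(a) - 1)^(1/4)/(sin(a) + 1)^(1/4)


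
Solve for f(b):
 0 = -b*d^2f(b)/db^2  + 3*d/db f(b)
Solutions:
 f(b) = C1 + C2*b^4


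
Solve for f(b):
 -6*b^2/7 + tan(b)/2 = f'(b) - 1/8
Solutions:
 f(b) = C1 - 2*b^3/7 + b/8 - log(cos(b))/2


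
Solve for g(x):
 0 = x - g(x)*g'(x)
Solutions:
 g(x) = -sqrt(C1 + x^2)
 g(x) = sqrt(C1 + x^2)


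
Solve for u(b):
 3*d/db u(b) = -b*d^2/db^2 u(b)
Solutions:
 u(b) = C1 + C2/b^2


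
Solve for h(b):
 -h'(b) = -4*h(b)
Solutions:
 h(b) = C1*exp(4*b)


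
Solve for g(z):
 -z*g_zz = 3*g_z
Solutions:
 g(z) = C1 + C2/z^2


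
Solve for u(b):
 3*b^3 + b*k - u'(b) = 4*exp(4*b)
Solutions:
 u(b) = C1 + 3*b^4/4 + b^2*k/2 - exp(4*b)


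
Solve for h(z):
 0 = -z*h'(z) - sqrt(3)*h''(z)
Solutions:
 h(z) = C1 + C2*erf(sqrt(2)*3^(3/4)*z/6)


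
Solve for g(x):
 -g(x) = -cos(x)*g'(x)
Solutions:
 g(x) = C1*sqrt(sin(x) + 1)/sqrt(sin(x) - 1)


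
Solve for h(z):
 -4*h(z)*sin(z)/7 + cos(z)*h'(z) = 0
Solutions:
 h(z) = C1/cos(z)^(4/7)


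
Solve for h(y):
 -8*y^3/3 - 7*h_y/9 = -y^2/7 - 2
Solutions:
 h(y) = C1 - 6*y^4/7 + 3*y^3/49 + 18*y/7


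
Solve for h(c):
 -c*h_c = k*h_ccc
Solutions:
 h(c) = C1 + Integral(C2*airyai(c*(-1/k)^(1/3)) + C3*airybi(c*(-1/k)^(1/3)), c)


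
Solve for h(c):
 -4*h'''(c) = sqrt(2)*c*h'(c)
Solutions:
 h(c) = C1 + Integral(C2*airyai(-sqrt(2)*c/2) + C3*airybi(-sqrt(2)*c/2), c)


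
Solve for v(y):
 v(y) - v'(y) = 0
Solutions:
 v(y) = C1*exp(y)


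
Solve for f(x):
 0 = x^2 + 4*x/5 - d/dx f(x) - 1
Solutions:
 f(x) = C1 + x^3/3 + 2*x^2/5 - x


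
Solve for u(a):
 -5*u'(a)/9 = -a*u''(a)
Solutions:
 u(a) = C1 + C2*a^(14/9)


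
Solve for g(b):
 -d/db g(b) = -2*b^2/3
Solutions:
 g(b) = C1 + 2*b^3/9


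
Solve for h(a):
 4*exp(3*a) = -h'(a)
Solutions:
 h(a) = C1 - 4*exp(3*a)/3


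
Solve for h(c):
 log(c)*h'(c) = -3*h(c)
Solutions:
 h(c) = C1*exp(-3*li(c))


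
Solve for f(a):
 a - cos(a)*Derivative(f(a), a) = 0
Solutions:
 f(a) = C1 + Integral(a/cos(a), a)


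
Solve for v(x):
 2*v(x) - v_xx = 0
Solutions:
 v(x) = C1*exp(-sqrt(2)*x) + C2*exp(sqrt(2)*x)


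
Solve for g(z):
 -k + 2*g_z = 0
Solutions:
 g(z) = C1 + k*z/2


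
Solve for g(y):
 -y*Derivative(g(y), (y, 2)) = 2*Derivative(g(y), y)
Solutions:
 g(y) = C1 + C2/y


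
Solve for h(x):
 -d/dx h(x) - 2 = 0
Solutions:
 h(x) = C1 - 2*x


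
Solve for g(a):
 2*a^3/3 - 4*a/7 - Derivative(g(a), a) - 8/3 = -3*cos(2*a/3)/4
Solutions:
 g(a) = C1 + a^4/6 - 2*a^2/7 - 8*a/3 + 9*sin(2*a/3)/8


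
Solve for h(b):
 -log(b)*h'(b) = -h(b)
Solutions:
 h(b) = C1*exp(li(b))


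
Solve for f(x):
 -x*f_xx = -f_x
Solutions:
 f(x) = C1 + C2*x^2


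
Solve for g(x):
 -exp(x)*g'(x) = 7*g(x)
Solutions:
 g(x) = C1*exp(7*exp(-x))


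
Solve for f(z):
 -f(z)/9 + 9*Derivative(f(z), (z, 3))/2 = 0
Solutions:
 f(z) = C3*exp(2^(1/3)*3^(2/3)*z/9) + (C1*sin(2^(1/3)*3^(1/6)*z/6) + C2*cos(2^(1/3)*3^(1/6)*z/6))*exp(-2^(1/3)*3^(2/3)*z/18)


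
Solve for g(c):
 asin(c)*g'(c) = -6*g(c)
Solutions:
 g(c) = C1*exp(-6*Integral(1/asin(c), c))


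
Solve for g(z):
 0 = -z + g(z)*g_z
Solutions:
 g(z) = -sqrt(C1 + z^2)
 g(z) = sqrt(C1 + z^2)


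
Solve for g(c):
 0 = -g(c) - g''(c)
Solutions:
 g(c) = C1*sin(c) + C2*cos(c)


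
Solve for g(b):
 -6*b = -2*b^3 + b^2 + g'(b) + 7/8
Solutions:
 g(b) = C1 + b^4/2 - b^3/3 - 3*b^2 - 7*b/8


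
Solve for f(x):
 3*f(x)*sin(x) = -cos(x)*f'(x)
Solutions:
 f(x) = C1*cos(x)^3


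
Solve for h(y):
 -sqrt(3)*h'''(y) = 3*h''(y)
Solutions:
 h(y) = C1 + C2*y + C3*exp(-sqrt(3)*y)


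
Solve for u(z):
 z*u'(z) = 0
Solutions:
 u(z) = C1


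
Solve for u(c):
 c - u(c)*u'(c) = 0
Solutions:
 u(c) = -sqrt(C1 + c^2)
 u(c) = sqrt(C1 + c^2)


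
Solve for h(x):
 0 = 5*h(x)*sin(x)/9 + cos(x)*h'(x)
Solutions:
 h(x) = C1*cos(x)^(5/9)


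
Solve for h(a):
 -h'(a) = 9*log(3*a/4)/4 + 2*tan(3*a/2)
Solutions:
 h(a) = C1 - 9*a*log(a)/4 - 9*a*log(3)/4 + 9*a/4 + 9*a*log(2)/2 + 4*log(cos(3*a/2))/3


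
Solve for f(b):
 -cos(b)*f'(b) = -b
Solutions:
 f(b) = C1 + Integral(b/cos(b), b)


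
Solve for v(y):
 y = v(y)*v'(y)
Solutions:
 v(y) = -sqrt(C1 + y^2)
 v(y) = sqrt(C1 + y^2)


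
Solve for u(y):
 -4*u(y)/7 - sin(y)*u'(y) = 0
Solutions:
 u(y) = C1*(cos(y) + 1)^(2/7)/(cos(y) - 1)^(2/7)


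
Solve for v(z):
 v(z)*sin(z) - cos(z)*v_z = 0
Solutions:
 v(z) = C1/cos(z)


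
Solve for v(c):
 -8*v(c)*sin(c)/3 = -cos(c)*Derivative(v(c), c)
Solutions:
 v(c) = C1/cos(c)^(8/3)


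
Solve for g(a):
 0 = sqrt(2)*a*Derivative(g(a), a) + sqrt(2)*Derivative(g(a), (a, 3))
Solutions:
 g(a) = C1 + Integral(C2*airyai(-a) + C3*airybi(-a), a)


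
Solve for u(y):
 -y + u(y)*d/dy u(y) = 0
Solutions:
 u(y) = -sqrt(C1 + y^2)
 u(y) = sqrt(C1 + y^2)


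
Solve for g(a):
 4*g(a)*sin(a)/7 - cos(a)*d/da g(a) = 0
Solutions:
 g(a) = C1/cos(a)^(4/7)


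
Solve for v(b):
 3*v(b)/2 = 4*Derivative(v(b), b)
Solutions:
 v(b) = C1*exp(3*b/8)


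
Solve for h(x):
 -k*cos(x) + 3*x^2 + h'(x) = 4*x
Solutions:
 h(x) = C1 + k*sin(x) - x^3 + 2*x^2


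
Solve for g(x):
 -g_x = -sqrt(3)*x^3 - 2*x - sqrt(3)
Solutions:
 g(x) = C1 + sqrt(3)*x^4/4 + x^2 + sqrt(3)*x


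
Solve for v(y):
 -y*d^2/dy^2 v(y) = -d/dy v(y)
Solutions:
 v(y) = C1 + C2*y^2


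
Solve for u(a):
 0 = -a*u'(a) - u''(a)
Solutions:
 u(a) = C1 + C2*erf(sqrt(2)*a/2)


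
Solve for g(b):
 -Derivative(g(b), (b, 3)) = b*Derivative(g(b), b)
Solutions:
 g(b) = C1 + Integral(C2*airyai(-b) + C3*airybi(-b), b)


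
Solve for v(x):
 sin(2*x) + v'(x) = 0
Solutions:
 v(x) = C1 + cos(2*x)/2


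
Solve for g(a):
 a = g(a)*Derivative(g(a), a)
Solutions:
 g(a) = -sqrt(C1 + a^2)
 g(a) = sqrt(C1 + a^2)


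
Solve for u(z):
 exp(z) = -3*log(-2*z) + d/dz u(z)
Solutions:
 u(z) = C1 + 3*z*log(-z) + 3*z*(-1 + log(2)) + exp(z)


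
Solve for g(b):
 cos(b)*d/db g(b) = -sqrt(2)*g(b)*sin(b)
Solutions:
 g(b) = C1*cos(b)^(sqrt(2))


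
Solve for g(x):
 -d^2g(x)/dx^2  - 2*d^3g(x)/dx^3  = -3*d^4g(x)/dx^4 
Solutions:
 g(x) = C1 + C2*x + C3*exp(-x/3) + C4*exp(x)


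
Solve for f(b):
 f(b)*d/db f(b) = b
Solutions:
 f(b) = -sqrt(C1 + b^2)
 f(b) = sqrt(C1 + b^2)


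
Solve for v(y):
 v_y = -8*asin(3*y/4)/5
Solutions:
 v(y) = C1 - 8*y*asin(3*y/4)/5 - 8*sqrt(16 - 9*y^2)/15


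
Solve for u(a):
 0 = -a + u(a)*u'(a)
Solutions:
 u(a) = -sqrt(C1 + a^2)
 u(a) = sqrt(C1 + a^2)


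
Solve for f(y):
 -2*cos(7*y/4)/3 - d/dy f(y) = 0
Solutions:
 f(y) = C1 - 8*sin(7*y/4)/21


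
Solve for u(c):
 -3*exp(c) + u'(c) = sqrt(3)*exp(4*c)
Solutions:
 u(c) = C1 + sqrt(3)*exp(4*c)/4 + 3*exp(c)


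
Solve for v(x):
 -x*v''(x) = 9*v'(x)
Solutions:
 v(x) = C1 + C2/x^8


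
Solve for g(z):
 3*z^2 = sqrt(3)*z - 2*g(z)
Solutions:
 g(z) = z*(-3*z + sqrt(3))/2


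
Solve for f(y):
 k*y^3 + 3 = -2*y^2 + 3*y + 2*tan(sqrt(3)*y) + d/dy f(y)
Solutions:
 f(y) = C1 + k*y^4/4 + 2*y^3/3 - 3*y^2/2 + 3*y + 2*sqrt(3)*log(cos(sqrt(3)*y))/3


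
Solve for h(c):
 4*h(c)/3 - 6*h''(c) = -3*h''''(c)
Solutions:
 h(c) = C1*exp(-c*sqrt(1 - sqrt(5)/3)) + C2*exp(c*sqrt(1 - sqrt(5)/3)) + C3*exp(-c*sqrt(sqrt(5)/3 + 1)) + C4*exp(c*sqrt(sqrt(5)/3 + 1))


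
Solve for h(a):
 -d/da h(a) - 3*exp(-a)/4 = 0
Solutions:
 h(a) = C1 + 3*exp(-a)/4


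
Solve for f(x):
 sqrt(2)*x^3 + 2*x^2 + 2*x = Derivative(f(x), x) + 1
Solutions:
 f(x) = C1 + sqrt(2)*x^4/4 + 2*x^3/3 + x^2 - x


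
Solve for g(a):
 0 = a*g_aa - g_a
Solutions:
 g(a) = C1 + C2*a^2


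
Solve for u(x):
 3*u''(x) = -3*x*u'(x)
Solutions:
 u(x) = C1 + C2*erf(sqrt(2)*x/2)


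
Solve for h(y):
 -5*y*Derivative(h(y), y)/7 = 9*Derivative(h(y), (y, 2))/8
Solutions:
 h(y) = C1 + C2*erf(2*sqrt(35)*y/21)


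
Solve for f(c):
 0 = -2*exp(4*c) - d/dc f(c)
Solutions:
 f(c) = C1 - exp(4*c)/2


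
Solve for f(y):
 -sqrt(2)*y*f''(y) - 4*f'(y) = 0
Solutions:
 f(y) = C1 + C2*y^(1 - 2*sqrt(2))


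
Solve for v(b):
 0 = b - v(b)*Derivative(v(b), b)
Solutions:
 v(b) = -sqrt(C1 + b^2)
 v(b) = sqrt(C1 + b^2)


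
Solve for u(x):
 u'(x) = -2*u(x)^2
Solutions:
 u(x) = 1/(C1 + 2*x)


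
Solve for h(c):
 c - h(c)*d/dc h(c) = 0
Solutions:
 h(c) = -sqrt(C1 + c^2)
 h(c) = sqrt(C1 + c^2)


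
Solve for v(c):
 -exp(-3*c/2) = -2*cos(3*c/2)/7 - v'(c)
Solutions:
 v(c) = C1 - 4*sin(3*c/2)/21 - 2*exp(-3*c/2)/3


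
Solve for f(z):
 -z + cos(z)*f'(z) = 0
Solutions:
 f(z) = C1 + Integral(z/cos(z), z)


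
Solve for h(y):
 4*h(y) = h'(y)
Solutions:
 h(y) = C1*exp(4*y)


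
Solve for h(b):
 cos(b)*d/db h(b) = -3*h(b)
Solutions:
 h(b) = C1*(sin(b) - 1)^(3/2)/(sin(b) + 1)^(3/2)


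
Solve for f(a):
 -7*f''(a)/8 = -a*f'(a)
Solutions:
 f(a) = C1 + C2*erfi(2*sqrt(7)*a/7)


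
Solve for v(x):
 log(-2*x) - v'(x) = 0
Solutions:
 v(x) = C1 + x*log(-x) + x*(-1 + log(2))


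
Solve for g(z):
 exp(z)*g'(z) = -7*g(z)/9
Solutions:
 g(z) = C1*exp(7*exp(-z)/9)


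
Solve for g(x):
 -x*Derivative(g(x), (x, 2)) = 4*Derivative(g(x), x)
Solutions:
 g(x) = C1 + C2/x^3


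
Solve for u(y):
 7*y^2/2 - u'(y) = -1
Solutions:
 u(y) = C1 + 7*y^3/6 + y


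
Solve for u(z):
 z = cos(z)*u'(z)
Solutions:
 u(z) = C1 + Integral(z/cos(z), z)


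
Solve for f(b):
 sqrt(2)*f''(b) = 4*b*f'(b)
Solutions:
 f(b) = C1 + C2*erfi(2^(1/4)*b)


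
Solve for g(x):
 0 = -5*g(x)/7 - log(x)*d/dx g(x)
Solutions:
 g(x) = C1*exp(-5*li(x)/7)


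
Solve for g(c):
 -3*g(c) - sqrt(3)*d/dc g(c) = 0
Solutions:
 g(c) = C1*exp(-sqrt(3)*c)


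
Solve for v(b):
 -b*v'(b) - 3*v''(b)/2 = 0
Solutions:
 v(b) = C1 + C2*erf(sqrt(3)*b/3)


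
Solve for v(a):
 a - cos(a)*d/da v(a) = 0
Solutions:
 v(a) = C1 + Integral(a/cos(a), a)


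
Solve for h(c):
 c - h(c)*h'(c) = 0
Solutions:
 h(c) = -sqrt(C1 + c^2)
 h(c) = sqrt(C1 + c^2)


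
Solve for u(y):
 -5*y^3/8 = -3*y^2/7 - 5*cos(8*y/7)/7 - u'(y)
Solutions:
 u(y) = C1 + 5*y^4/32 - y^3/7 - 5*sin(8*y/7)/8


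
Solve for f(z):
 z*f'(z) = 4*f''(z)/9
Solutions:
 f(z) = C1 + C2*erfi(3*sqrt(2)*z/4)


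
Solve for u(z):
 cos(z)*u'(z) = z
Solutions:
 u(z) = C1 + Integral(z/cos(z), z)


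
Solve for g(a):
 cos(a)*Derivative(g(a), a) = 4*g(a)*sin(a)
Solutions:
 g(a) = C1/cos(a)^4


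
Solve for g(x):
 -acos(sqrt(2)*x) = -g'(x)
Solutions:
 g(x) = C1 + x*acos(sqrt(2)*x) - sqrt(2)*sqrt(1 - 2*x^2)/2


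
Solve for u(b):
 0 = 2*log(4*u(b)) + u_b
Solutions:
 Integral(1/(log(_y) + 2*log(2)), (_y, u(b)))/2 = C1 - b


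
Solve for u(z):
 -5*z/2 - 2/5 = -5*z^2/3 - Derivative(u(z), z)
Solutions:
 u(z) = C1 - 5*z^3/9 + 5*z^2/4 + 2*z/5


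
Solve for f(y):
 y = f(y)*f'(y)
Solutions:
 f(y) = -sqrt(C1 + y^2)
 f(y) = sqrt(C1 + y^2)


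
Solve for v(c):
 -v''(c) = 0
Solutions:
 v(c) = C1 + C2*c


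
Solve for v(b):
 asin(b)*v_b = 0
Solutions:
 v(b) = C1


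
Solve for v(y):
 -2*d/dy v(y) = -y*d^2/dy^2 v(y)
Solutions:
 v(y) = C1 + C2*y^3


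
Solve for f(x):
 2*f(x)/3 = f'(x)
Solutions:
 f(x) = C1*exp(2*x/3)


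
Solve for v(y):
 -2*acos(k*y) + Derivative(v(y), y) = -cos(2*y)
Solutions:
 v(y) = C1 + 2*Piecewise((y*acos(k*y) - sqrt(-k^2*y^2 + 1)/k, Ne(k, 0)), (pi*y/2, True)) - sin(2*y)/2


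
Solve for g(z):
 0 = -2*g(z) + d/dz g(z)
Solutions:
 g(z) = C1*exp(2*z)


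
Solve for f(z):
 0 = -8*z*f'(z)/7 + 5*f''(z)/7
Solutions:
 f(z) = C1 + C2*erfi(2*sqrt(5)*z/5)


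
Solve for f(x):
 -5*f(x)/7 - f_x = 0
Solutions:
 f(x) = C1*exp(-5*x/7)


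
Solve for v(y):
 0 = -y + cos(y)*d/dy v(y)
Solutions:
 v(y) = C1 + Integral(y/cos(y), y)


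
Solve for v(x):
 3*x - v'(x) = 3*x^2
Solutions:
 v(x) = C1 - x^3 + 3*x^2/2


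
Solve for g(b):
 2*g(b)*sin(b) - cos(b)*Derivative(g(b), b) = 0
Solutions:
 g(b) = C1/cos(b)^2


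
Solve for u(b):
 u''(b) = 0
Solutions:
 u(b) = C1 + C2*b


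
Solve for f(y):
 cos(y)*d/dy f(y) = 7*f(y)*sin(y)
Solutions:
 f(y) = C1/cos(y)^7


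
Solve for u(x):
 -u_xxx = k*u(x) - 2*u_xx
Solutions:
 u(x) = C1*exp(x*(-(27*k/2 + sqrt((27*k - 16)^2 - 256)/2 - 8)^(1/3) + 2 - 4/(27*k/2 + sqrt((27*k - 16)^2 - 256)/2 - 8)^(1/3))/3) + C2*exp(x*((27*k/2 + sqrt((27*k - 16)^2 - 256)/2 - 8)^(1/3) - sqrt(3)*I*(27*k/2 + sqrt((27*k - 16)^2 - 256)/2 - 8)^(1/3) + 4 - 16/((-1 + sqrt(3)*I)*(27*k/2 + sqrt((27*k - 16)^2 - 256)/2 - 8)^(1/3)))/6) + C3*exp(x*((27*k/2 + sqrt((27*k - 16)^2 - 256)/2 - 8)^(1/3) + sqrt(3)*I*(27*k/2 + sqrt((27*k - 16)^2 - 256)/2 - 8)^(1/3) + 4 + 16/((1 + sqrt(3)*I)*(27*k/2 + sqrt((27*k - 16)^2 - 256)/2 - 8)^(1/3)))/6)


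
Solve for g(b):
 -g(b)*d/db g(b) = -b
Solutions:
 g(b) = -sqrt(C1 + b^2)
 g(b) = sqrt(C1 + b^2)


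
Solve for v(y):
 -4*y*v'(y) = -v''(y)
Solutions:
 v(y) = C1 + C2*erfi(sqrt(2)*y)


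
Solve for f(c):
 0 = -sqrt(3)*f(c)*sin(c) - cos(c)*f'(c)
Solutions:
 f(c) = C1*cos(c)^(sqrt(3))


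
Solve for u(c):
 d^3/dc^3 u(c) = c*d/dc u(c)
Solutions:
 u(c) = C1 + Integral(C2*airyai(c) + C3*airybi(c), c)


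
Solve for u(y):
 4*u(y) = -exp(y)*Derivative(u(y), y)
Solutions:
 u(y) = C1*exp(4*exp(-y))


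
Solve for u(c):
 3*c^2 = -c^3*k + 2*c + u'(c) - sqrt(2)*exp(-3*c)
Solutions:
 u(c) = C1 + c^4*k/4 + c^3 - c^2 - sqrt(2)*exp(-3*c)/3


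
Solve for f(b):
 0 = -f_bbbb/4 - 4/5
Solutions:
 f(b) = C1 + C2*b + C3*b^2 + C4*b^3 - 2*b^4/15


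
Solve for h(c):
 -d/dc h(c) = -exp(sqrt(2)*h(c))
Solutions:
 h(c) = sqrt(2)*(2*log(-1/(C1 + c)) - log(2))/4


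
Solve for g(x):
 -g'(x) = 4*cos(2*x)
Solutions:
 g(x) = C1 - 2*sin(2*x)


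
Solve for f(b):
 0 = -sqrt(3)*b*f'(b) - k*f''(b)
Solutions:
 f(b) = C1 + C2*sqrt(k)*erf(sqrt(2)*3^(1/4)*b*sqrt(1/k)/2)


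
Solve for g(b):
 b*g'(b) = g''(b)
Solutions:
 g(b) = C1 + C2*erfi(sqrt(2)*b/2)


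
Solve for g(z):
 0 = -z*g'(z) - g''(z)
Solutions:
 g(z) = C1 + C2*erf(sqrt(2)*z/2)


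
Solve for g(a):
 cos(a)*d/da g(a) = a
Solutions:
 g(a) = C1 + Integral(a/cos(a), a)


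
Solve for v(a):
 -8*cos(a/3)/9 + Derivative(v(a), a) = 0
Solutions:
 v(a) = C1 + 8*sin(a/3)/3


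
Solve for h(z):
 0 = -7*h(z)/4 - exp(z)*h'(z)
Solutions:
 h(z) = C1*exp(7*exp(-z)/4)


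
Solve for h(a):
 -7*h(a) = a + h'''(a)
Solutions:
 h(a) = C3*exp(-7^(1/3)*a) - a/7 + (C1*sin(sqrt(3)*7^(1/3)*a/2) + C2*cos(sqrt(3)*7^(1/3)*a/2))*exp(7^(1/3)*a/2)


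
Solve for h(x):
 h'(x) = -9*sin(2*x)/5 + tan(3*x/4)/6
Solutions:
 h(x) = C1 - 2*log(cos(3*x/4))/9 + 9*cos(2*x)/10


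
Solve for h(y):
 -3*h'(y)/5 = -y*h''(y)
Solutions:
 h(y) = C1 + C2*y^(8/5)


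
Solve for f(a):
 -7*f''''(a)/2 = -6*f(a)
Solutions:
 f(a) = C1*exp(-sqrt(2)*3^(1/4)*7^(3/4)*a/7) + C2*exp(sqrt(2)*3^(1/4)*7^(3/4)*a/7) + C3*sin(sqrt(2)*3^(1/4)*7^(3/4)*a/7) + C4*cos(sqrt(2)*3^(1/4)*7^(3/4)*a/7)


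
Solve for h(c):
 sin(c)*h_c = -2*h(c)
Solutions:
 h(c) = C1*(cos(c) + 1)/(cos(c) - 1)


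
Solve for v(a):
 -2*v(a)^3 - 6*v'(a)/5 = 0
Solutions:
 v(a) = -sqrt(6)*sqrt(-1/(C1 - 5*a))/2
 v(a) = sqrt(6)*sqrt(-1/(C1 - 5*a))/2


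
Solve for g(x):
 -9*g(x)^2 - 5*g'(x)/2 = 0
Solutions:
 g(x) = 5/(C1 + 18*x)


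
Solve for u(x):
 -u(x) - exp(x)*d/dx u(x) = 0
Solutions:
 u(x) = C1*exp(exp(-x))


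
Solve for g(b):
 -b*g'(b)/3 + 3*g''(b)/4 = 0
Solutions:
 g(b) = C1 + C2*erfi(sqrt(2)*b/3)


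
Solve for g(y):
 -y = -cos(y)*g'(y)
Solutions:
 g(y) = C1 + Integral(y/cos(y), y)


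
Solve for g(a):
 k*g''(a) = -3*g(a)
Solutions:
 g(a) = C1*exp(-sqrt(3)*a*sqrt(-1/k)) + C2*exp(sqrt(3)*a*sqrt(-1/k))


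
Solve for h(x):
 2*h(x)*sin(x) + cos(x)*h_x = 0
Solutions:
 h(x) = C1*cos(x)^2


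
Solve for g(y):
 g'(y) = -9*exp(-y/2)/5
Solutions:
 g(y) = C1 + 18*exp(-y/2)/5


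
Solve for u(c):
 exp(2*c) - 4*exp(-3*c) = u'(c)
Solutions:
 u(c) = C1 + exp(2*c)/2 + 4*exp(-3*c)/3


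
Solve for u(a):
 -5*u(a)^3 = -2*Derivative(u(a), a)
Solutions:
 u(a) = -sqrt(-1/(C1 + 5*a))
 u(a) = sqrt(-1/(C1 + 5*a))


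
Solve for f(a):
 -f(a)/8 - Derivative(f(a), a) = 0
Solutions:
 f(a) = C1*exp(-a/8)


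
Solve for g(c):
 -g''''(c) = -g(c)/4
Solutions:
 g(c) = C1*exp(-sqrt(2)*c/2) + C2*exp(sqrt(2)*c/2) + C3*sin(sqrt(2)*c/2) + C4*cos(sqrt(2)*c/2)


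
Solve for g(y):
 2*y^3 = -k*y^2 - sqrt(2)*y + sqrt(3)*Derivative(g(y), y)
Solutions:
 g(y) = C1 + sqrt(3)*k*y^3/9 + sqrt(3)*y^4/6 + sqrt(6)*y^2/6


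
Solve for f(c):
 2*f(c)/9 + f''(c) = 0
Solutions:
 f(c) = C1*sin(sqrt(2)*c/3) + C2*cos(sqrt(2)*c/3)


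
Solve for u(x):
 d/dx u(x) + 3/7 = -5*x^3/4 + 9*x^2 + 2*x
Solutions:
 u(x) = C1 - 5*x^4/16 + 3*x^3 + x^2 - 3*x/7


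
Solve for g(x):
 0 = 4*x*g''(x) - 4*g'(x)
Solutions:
 g(x) = C1 + C2*x^2


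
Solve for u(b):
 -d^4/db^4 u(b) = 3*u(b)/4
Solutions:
 u(b) = (C1*sin(3^(1/4)*b/2) + C2*cos(3^(1/4)*b/2))*exp(-3^(1/4)*b/2) + (C3*sin(3^(1/4)*b/2) + C4*cos(3^(1/4)*b/2))*exp(3^(1/4)*b/2)


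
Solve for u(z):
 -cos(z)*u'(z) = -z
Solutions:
 u(z) = C1 + Integral(z/cos(z), z)


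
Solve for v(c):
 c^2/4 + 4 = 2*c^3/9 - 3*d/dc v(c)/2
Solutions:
 v(c) = C1 + c^4/27 - c^3/18 - 8*c/3


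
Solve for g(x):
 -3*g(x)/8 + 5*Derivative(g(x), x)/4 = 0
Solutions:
 g(x) = C1*exp(3*x/10)


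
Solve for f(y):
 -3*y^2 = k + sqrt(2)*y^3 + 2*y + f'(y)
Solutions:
 f(y) = C1 - k*y - sqrt(2)*y^4/4 - y^3 - y^2


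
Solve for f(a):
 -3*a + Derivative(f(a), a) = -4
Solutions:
 f(a) = C1 + 3*a^2/2 - 4*a


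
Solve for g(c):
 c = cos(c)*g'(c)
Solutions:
 g(c) = C1 + Integral(c/cos(c), c)


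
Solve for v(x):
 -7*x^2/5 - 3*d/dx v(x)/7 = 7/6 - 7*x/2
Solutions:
 v(x) = C1 - 49*x^3/45 + 49*x^2/12 - 49*x/18


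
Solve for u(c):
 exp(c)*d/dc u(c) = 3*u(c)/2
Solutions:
 u(c) = C1*exp(-3*exp(-c)/2)


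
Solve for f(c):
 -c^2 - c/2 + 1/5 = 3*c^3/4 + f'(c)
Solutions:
 f(c) = C1 - 3*c^4/16 - c^3/3 - c^2/4 + c/5


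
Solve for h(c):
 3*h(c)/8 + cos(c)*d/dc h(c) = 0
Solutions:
 h(c) = C1*(sin(c) - 1)^(3/16)/(sin(c) + 1)^(3/16)


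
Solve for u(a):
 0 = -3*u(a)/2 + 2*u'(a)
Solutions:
 u(a) = C1*exp(3*a/4)


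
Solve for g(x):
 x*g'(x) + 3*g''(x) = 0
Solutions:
 g(x) = C1 + C2*erf(sqrt(6)*x/6)


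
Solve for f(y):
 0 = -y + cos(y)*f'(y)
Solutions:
 f(y) = C1 + Integral(y/cos(y), y)


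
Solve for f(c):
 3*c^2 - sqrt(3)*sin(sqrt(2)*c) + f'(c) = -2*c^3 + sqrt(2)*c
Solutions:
 f(c) = C1 - c^4/2 - c^3 + sqrt(2)*c^2/2 - sqrt(6)*cos(sqrt(2)*c)/2


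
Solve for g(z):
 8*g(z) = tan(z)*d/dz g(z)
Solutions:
 g(z) = C1*sin(z)^8


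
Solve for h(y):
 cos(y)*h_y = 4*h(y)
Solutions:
 h(y) = C1*(sin(y)^2 + 2*sin(y) + 1)/(sin(y)^2 - 2*sin(y) + 1)


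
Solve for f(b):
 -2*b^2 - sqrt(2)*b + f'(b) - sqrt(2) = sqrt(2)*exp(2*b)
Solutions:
 f(b) = C1 + 2*b^3/3 + sqrt(2)*b^2/2 + sqrt(2)*b + sqrt(2)*exp(2*b)/2


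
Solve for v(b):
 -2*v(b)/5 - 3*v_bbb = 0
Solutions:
 v(b) = C3*exp(-15^(2/3)*2^(1/3)*b/15) + (C1*sin(2^(1/3)*3^(1/6)*5^(2/3)*b/10) + C2*cos(2^(1/3)*3^(1/6)*5^(2/3)*b/10))*exp(15^(2/3)*2^(1/3)*b/30)


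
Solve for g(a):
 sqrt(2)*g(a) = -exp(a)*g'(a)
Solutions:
 g(a) = C1*exp(sqrt(2)*exp(-a))


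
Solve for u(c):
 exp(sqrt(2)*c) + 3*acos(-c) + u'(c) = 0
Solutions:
 u(c) = C1 - 3*c*acos(-c) - 3*sqrt(1 - c^2) - sqrt(2)*exp(sqrt(2)*c)/2


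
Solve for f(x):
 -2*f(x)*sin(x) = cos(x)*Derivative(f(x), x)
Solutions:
 f(x) = C1*cos(x)^2


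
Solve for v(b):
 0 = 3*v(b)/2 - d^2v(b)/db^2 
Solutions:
 v(b) = C1*exp(-sqrt(6)*b/2) + C2*exp(sqrt(6)*b/2)


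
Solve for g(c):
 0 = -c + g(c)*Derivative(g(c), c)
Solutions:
 g(c) = -sqrt(C1 + c^2)
 g(c) = sqrt(C1 + c^2)


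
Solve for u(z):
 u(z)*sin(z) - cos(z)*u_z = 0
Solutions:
 u(z) = C1/cos(z)


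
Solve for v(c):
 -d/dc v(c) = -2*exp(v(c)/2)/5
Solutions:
 v(c) = 2*log(-1/(C1 + 2*c)) + 2*log(10)


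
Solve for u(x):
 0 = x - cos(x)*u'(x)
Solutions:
 u(x) = C1 + Integral(x/cos(x), x)


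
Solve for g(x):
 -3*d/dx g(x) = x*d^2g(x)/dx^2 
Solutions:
 g(x) = C1 + C2/x^2


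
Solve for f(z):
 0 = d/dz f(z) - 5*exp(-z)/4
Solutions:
 f(z) = C1 - 5*exp(-z)/4


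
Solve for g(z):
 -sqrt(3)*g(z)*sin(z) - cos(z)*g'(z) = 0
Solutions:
 g(z) = C1*cos(z)^(sqrt(3))


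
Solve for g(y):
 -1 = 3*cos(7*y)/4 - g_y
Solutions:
 g(y) = C1 + y + 3*sin(7*y)/28


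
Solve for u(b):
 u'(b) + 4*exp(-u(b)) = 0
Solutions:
 u(b) = log(C1 - 4*b)


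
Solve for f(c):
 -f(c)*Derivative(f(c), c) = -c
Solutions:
 f(c) = -sqrt(C1 + c^2)
 f(c) = sqrt(C1 + c^2)


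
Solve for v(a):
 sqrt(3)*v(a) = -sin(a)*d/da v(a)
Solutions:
 v(a) = C1*(cos(a) + 1)^(sqrt(3)/2)/(cos(a) - 1)^(sqrt(3)/2)


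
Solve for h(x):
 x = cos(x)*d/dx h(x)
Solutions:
 h(x) = C1 + Integral(x/cos(x), x)


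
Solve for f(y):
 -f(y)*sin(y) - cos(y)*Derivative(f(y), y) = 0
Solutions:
 f(y) = C1*cos(y)


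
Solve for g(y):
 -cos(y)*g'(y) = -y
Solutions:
 g(y) = C1 + Integral(y/cos(y), y)


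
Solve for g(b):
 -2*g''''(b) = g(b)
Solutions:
 g(b) = (C1*sin(2^(1/4)*b/2) + C2*cos(2^(1/4)*b/2))*exp(-2^(1/4)*b/2) + (C3*sin(2^(1/4)*b/2) + C4*cos(2^(1/4)*b/2))*exp(2^(1/4)*b/2)


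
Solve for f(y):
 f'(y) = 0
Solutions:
 f(y) = C1


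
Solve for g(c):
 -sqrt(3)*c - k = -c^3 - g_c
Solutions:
 g(c) = C1 - c^4/4 + sqrt(3)*c^2/2 + c*k


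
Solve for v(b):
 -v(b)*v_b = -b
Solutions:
 v(b) = -sqrt(C1 + b^2)
 v(b) = sqrt(C1 + b^2)


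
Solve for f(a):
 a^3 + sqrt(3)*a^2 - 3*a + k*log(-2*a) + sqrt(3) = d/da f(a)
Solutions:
 f(a) = C1 + a^4/4 + sqrt(3)*a^3/3 - 3*a^2/2 + a*k*log(-a) + a*(-k + k*log(2) + sqrt(3))


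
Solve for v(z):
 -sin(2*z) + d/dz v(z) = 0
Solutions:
 v(z) = C1 - cos(2*z)/2


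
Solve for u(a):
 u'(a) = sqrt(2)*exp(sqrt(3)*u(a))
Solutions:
 u(a) = sqrt(3)*(2*log(-1/(C1 + sqrt(2)*a)) - log(3))/6


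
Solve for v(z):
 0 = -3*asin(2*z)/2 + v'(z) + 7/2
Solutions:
 v(z) = C1 + 3*z*asin(2*z)/2 - 7*z/2 + 3*sqrt(1 - 4*z^2)/4


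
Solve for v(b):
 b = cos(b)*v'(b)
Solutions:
 v(b) = C1 + Integral(b/cos(b), b)


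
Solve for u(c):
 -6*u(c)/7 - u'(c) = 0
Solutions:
 u(c) = C1*exp(-6*c/7)


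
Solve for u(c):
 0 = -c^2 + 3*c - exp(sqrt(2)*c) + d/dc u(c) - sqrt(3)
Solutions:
 u(c) = C1 + c^3/3 - 3*c^2/2 + sqrt(3)*c + sqrt(2)*exp(sqrt(2)*c)/2


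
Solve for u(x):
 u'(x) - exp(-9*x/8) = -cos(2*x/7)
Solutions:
 u(x) = C1 - 7*sin(2*x/7)/2 - 8*exp(-9*x/8)/9


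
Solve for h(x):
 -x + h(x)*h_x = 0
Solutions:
 h(x) = -sqrt(C1 + x^2)
 h(x) = sqrt(C1 + x^2)


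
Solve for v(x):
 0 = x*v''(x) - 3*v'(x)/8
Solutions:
 v(x) = C1 + C2*x^(11/8)


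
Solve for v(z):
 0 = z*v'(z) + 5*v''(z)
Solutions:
 v(z) = C1 + C2*erf(sqrt(10)*z/10)


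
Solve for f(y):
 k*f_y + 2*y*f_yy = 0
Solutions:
 f(y) = C1 + y^(1 - re(k)/2)*(C2*sin(log(y)*Abs(im(k))/2) + C3*cos(log(y)*im(k)/2))


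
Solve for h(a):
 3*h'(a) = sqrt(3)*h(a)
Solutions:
 h(a) = C1*exp(sqrt(3)*a/3)


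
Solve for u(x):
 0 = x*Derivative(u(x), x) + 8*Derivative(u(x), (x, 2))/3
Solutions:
 u(x) = C1 + C2*erf(sqrt(3)*x/4)


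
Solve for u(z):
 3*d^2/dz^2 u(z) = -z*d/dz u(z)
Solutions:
 u(z) = C1 + C2*erf(sqrt(6)*z/6)


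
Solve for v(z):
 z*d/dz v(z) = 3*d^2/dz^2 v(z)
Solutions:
 v(z) = C1 + C2*erfi(sqrt(6)*z/6)


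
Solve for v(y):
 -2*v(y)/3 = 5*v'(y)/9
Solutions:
 v(y) = C1*exp(-6*y/5)


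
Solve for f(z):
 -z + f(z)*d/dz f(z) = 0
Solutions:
 f(z) = -sqrt(C1 + z^2)
 f(z) = sqrt(C1 + z^2)


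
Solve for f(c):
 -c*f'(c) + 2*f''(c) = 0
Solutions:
 f(c) = C1 + C2*erfi(c/2)


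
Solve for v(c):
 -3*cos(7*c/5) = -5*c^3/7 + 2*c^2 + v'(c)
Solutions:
 v(c) = C1 + 5*c^4/28 - 2*c^3/3 - 15*sin(7*c/5)/7


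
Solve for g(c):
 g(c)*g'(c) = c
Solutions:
 g(c) = -sqrt(C1 + c^2)
 g(c) = sqrt(C1 + c^2)


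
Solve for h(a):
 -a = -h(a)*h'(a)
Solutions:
 h(a) = -sqrt(C1 + a^2)
 h(a) = sqrt(C1 + a^2)


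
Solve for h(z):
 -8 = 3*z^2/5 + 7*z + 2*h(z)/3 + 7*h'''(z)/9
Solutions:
 h(z) = C3*exp(-6^(1/3)*7^(2/3)*z/7) - 9*z^2/10 - 21*z/2 + (C1*sin(2^(1/3)*3^(5/6)*7^(2/3)*z/14) + C2*cos(2^(1/3)*3^(5/6)*7^(2/3)*z/14))*exp(6^(1/3)*7^(2/3)*z/14) - 12


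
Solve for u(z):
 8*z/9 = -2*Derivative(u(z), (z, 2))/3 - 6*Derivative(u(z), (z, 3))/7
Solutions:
 u(z) = C1 + C2*z + C3*exp(-7*z/9) - 2*z^3/9 + 6*z^2/7


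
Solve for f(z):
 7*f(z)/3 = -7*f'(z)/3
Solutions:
 f(z) = C1*exp(-z)


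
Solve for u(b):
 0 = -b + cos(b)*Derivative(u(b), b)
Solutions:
 u(b) = C1 + Integral(b/cos(b), b)


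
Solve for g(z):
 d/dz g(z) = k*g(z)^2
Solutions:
 g(z) = -1/(C1 + k*z)


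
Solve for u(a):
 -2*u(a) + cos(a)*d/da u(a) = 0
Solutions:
 u(a) = C1*(sin(a) + 1)/(sin(a) - 1)


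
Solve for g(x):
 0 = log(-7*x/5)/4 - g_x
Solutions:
 g(x) = C1 + x*log(-x)/4 + x*(-log(5) - 1 + log(7))/4


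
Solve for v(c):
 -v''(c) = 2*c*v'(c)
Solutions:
 v(c) = C1 + C2*erf(c)


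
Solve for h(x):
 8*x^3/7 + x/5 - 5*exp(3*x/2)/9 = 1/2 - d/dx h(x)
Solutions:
 h(x) = C1 - 2*x^4/7 - x^2/10 + x/2 + 10*exp(3*x/2)/27


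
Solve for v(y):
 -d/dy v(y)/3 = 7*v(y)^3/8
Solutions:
 v(y) = -2*sqrt(-1/(C1 - 21*y))
 v(y) = 2*sqrt(-1/(C1 - 21*y))


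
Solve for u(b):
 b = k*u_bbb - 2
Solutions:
 u(b) = C1 + C2*b + C3*b^2 + b^4/(24*k) + b^3/(3*k)


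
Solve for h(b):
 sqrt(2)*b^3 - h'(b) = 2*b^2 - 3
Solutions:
 h(b) = C1 + sqrt(2)*b^4/4 - 2*b^3/3 + 3*b


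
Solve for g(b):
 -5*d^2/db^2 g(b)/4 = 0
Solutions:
 g(b) = C1 + C2*b


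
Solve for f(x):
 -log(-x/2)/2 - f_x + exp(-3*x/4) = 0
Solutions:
 f(x) = C1 - x*log(-x)/2 + x*(log(2) + 1)/2 - 4*exp(-3*x/4)/3


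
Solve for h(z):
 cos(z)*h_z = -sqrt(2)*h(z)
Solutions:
 h(z) = C1*(sin(z) - 1)^(sqrt(2)/2)/(sin(z) + 1)^(sqrt(2)/2)


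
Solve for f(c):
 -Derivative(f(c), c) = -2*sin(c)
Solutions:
 f(c) = C1 - 2*cos(c)


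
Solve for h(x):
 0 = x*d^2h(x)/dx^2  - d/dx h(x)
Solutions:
 h(x) = C1 + C2*x^2


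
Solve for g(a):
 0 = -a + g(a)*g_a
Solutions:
 g(a) = -sqrt(C1 + a^2)
 g(a) = sqrt(C1 + a^2)


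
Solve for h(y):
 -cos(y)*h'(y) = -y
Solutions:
 h(y) = C1 + Integral(y/cos(y), y)


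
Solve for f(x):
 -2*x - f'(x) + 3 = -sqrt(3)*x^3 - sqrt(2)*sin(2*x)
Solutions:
 f(x) = C1 + sqrt(3)*x^4/4 - x^2 + 3*x - sqrt(2)*cos(2*x)/2


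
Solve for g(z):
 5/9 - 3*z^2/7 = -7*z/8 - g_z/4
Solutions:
 g(z) = C1 + 4*z^3/7 - 7*z^2/4 - 20*z/9


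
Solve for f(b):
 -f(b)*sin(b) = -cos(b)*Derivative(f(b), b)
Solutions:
 f(b) = C1/cos(b)


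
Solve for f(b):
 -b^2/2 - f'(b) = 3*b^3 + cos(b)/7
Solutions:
 f(b) = C1 - 3*b^4/4 - b^3/6 - sin(b)/7


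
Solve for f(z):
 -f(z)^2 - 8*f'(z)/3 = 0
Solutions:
 f(z) = 8/(C1 + 3*z)


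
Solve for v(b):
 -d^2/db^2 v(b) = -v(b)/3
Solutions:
 v(b) = C1*exp(-sqrt(3)*b/3) + C2*exp(sqrt(3)*b/3)


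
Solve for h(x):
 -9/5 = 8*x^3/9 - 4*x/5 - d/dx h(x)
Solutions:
 h(x) = C1 + 2*x^4/9 - 2*x^2/5 + 9*x/5


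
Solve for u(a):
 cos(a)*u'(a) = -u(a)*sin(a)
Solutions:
 u(a) = C1*cos(a)


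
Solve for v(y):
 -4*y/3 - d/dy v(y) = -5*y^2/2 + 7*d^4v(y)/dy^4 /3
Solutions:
 v(y) = C1 + C4*exp(-3^(1/3)*7^(2/3)*y/7) + 5*y^3/6 - 2*y^2/3 + (C2*sin(3^(5/6)*7^(2/3)*y/14) + C3*cos(3^(5/6)*7^(2/3)*y/14))*exp(3^(1/3)*7^(2/3)*y/14)


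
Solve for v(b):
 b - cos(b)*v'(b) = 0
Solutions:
 v(b) = C1 + Integral(b/cos(b), b)


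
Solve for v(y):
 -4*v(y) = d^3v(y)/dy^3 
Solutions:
 v(y) = C3*exp(-2^(2/3)*y) + (C1*sin(2^(2/3)*sqrt(3)*y/2) + C2*cos(2^(2/3)*sqrt(3)*y/2))*exp(2^(2/3)*y/2)


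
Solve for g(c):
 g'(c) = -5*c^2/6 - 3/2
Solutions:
 g(c) = C1 - 5*c^3/18 - 3*c/2


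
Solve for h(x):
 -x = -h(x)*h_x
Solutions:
 h(x) = -sqrt(C1 + x^2)
 h(x) = sqrt(C1 + x^2)


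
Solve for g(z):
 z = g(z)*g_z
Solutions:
 g(z) = -sqrt(C1 + z^2)
 g(z) = sqrt(C1 + z^2)


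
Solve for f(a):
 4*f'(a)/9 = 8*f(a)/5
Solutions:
 f(a) = C1*exp(18*a/5)


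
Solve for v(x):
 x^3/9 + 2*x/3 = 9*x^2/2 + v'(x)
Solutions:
 v(x) = C1 + x^4/36 - 3*x^3/2 + x^2/3


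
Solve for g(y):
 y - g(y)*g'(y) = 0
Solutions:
 g(y) = -sqrt(C1 + y^2)
 g(y) = sqrt(C1 + y^2)


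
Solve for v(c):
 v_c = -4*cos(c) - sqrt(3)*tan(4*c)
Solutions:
 v(c) = C1 + sqrt(3)*log(cos(4*c))/4 - 4*sin(c)
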